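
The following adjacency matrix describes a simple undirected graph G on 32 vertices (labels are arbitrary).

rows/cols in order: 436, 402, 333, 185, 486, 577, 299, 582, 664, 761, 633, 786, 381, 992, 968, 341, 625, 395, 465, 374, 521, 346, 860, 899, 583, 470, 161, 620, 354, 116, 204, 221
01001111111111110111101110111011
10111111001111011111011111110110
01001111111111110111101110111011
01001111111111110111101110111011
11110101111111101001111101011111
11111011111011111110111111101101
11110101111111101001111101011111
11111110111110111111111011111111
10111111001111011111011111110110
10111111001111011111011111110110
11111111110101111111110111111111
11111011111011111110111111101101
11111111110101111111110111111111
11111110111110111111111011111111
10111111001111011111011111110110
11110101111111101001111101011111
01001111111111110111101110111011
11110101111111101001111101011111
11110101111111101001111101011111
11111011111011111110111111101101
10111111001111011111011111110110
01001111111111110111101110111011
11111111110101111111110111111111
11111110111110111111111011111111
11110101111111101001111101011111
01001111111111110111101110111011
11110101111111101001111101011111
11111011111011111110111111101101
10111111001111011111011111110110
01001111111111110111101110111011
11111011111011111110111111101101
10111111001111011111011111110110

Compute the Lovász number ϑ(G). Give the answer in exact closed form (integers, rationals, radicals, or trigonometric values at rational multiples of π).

N(521) = {436, 333, 185, 486, 577, 299, 582, 633, 786, 381, 992, 341, 625, 395, 465, 374, 346, 860, 899, 583, 470, 161, 620, 116, 204}, |N(521)| = 25.
Vertex 899 has 29 neighbors: 436, 402, 333, 185, 486, 577, 299, 664, 761, 633, 786, 381, 968, 341, 625, 395, 465, 374, 521, 346, 860, 583, 470, 161, 620, 354, 116, 204, 221.
deg(204) = 27; N(204) = {436, 402, 333, 185, 486, 299, 582, 664, 761, 633, 381, 992, 968, 341, 625, 395, 465, 521, 346, 860, 899, 583, 470, 161, 354, 116, 221}.
N(395) = {436, 402, 333, 185, 577, 582, 664, 761, 633, 786, 381, 992, 968, 625, 374, 521, 346, 860, 899, 470, 620, 354, 116, 204, 221}, |N(395)| = 25.
6 parts of sizes [7, 7, 7, 5, 3, 3]; α(G) = 7 = ϑ (perfect).
≈ 7.000000 (to 6 d.p.).
7 ≤ 7 ≤ 7: collapsed.

7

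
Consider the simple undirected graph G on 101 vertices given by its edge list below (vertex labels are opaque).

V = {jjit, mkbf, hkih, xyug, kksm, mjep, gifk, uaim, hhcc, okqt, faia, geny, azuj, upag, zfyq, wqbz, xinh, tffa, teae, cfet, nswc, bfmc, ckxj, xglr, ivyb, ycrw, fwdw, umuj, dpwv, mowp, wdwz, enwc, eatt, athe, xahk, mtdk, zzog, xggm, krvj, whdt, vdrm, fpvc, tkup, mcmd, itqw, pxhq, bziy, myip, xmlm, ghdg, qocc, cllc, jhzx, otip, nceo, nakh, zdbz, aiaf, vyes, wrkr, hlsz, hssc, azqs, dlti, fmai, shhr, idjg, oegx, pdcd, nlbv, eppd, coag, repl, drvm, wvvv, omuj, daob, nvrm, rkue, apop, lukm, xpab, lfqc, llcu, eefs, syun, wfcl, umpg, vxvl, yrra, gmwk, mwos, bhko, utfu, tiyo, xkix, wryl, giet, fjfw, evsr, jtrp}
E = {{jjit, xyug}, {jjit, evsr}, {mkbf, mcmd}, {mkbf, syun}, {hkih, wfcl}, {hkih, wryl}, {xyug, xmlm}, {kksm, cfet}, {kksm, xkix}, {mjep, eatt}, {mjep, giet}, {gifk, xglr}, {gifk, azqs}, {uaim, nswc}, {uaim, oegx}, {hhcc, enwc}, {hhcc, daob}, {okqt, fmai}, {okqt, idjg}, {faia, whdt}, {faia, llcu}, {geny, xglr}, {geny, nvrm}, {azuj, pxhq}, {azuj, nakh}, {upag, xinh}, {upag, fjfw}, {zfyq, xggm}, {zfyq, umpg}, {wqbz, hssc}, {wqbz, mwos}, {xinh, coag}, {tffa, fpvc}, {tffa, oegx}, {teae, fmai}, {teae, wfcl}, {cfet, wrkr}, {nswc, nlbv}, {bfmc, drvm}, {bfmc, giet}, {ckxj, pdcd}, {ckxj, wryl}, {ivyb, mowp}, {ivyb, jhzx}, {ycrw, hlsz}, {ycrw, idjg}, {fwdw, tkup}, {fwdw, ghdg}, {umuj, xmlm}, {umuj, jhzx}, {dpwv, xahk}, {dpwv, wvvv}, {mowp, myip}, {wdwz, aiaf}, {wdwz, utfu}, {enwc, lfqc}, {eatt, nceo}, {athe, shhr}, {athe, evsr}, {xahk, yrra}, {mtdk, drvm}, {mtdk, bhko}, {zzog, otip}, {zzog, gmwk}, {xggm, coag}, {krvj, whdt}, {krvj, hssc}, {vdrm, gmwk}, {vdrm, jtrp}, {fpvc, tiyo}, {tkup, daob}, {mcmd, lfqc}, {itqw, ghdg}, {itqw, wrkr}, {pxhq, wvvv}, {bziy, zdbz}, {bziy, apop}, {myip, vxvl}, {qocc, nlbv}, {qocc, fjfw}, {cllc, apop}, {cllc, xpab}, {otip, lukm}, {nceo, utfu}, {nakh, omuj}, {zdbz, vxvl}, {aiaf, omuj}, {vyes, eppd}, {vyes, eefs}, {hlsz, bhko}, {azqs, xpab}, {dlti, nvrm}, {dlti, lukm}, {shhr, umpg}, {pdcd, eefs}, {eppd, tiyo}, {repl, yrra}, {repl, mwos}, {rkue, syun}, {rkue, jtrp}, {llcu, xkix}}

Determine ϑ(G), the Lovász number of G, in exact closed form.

101*cos(pi/101)/(cos(pi/101) + 1)

deg(fmai) = 2; N(fmai) = {okqt, teae}.
N(zzog) = {otip, gmwk}, |N(zzog)| = 2.
N(vyes) = {eppd, eefs}, |N(vyes)| = 2.
N(pdcd) = {ckxj, eefs}, |N(pdcd)| = 2.
101-vertex 2-regular graph: connected 2-regular on 101 ⇒ C_{101}.
Distinct eigenvalues (to 5 d.p.): [2.0, 1.99613, 1.98454, 1.96527, 1.9384, 1.90403, 1.86229, 1.81335, 1.75739, 1.69463, 1.62532, 1.54971, 1.46812, 1.38084, 1.28822, 1.19062, 1.08841, 0.98199, 0.87177, 0.75818, 0.64165, 0.52264, 0.40161, 0.27903, 0.15537, 0.0311, -0.09328, -0.2173, -0.34049, -0.46235, -0.58243, -0.70025, -0.81537, -0.92733, -1.0357, -1.14006, -1.24002, -1.33518, -1.42517, -1.50965, -1.58828, -1.66078, -1.72684, -1.78623, -1.83871, -1.88407, -1.92214, -1.95278, -1.97586, -1.9913, -1.99903].
Lovász (edge-transitive): ϑ = −101·(-2*cos(pi/101))/((2)−(-2*cos(pi/101))) = 101*cos(pi/101)/(cos(pi/101) + 1).
≈ 50.48778 (to 5 d.p.).
Check 50 ≤ 101*cos(pi/101)/(cos(pi/101) + 1) ≤ 51: both strict.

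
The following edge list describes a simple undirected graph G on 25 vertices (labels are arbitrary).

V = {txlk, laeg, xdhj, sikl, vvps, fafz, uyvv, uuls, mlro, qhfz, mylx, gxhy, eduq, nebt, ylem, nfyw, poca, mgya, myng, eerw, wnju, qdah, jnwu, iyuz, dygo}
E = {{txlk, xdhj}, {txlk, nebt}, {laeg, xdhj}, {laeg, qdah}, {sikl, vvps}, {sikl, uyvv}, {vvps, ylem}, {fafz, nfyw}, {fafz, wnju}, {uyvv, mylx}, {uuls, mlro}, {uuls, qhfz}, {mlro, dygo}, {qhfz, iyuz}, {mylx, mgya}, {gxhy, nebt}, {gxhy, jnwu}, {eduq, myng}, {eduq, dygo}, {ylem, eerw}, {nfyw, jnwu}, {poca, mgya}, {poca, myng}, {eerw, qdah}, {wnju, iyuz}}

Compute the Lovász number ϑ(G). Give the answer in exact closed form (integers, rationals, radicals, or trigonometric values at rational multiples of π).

25*cos(pi/25)/(cos(pi/25) + 1)

N(qdah) = {laeg, eerw}, |N(qdah)| = 2.
Vertex vvps has 2 neighbors: sikl, ylem.
deg(nebt) = 2; N(nebt) = {txlk, gxhy}.
Vertex wnju has 2 neighbors: fafz, iyuz.
deg(v) = 2 for all v (|V|=25); connected 2-regular on 25 ⇒ C_{25}.
A has 13 distinct eigenvalues ≈ [2.0, 1.9372, 1.7526, 1.4579, 1.0717, 0.618, 0.1256, -0.3748, -0.8516, -1.2748, -1.618, -1.8596, -1.9842].
ϑ = −N·λ_min/(λ_max−λ_min) = −25·(-2*cos(pi/25))/(2−(-2*cos(pi/25))) = 25*cos(pi/25)/(cos(pi/25) + 1).
≈ 12.4505 (to 4 d.p.).
Sandwich: α(G)=12 ≤ ϑ(G)=25*cos(pi/25)/(cos(pi/25) + 1) ≤ χ(Ḡ)=13 (both strict).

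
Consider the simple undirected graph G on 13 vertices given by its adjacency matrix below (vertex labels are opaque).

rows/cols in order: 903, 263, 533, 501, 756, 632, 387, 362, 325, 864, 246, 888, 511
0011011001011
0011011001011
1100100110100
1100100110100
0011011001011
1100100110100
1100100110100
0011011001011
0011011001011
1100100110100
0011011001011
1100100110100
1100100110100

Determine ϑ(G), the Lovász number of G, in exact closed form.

7

Vertex 325 has 7 neighbors: 533, 501, 632, 387, 864, 888, 511.
N(246) = {533, 501, 632, 387, 864, 888, 511}, |N(246)| = 7.
N(756) = {533, 501, 632, 387, 864, 888, 511}, |N(756)| = 7.
deg(864) = 6; N(864) = {903, 263, 756, 362, 325, 246}.
G = K_{7,6}: α = 7 = χ(Ḡ), so ϑ = 7.
≈ 7.00000000 (to 8 d.p.).
Sandwich: α(G)=7 ≤ ϑ(G)=7 ≤ χ(Ḡ)=7 (collapsed).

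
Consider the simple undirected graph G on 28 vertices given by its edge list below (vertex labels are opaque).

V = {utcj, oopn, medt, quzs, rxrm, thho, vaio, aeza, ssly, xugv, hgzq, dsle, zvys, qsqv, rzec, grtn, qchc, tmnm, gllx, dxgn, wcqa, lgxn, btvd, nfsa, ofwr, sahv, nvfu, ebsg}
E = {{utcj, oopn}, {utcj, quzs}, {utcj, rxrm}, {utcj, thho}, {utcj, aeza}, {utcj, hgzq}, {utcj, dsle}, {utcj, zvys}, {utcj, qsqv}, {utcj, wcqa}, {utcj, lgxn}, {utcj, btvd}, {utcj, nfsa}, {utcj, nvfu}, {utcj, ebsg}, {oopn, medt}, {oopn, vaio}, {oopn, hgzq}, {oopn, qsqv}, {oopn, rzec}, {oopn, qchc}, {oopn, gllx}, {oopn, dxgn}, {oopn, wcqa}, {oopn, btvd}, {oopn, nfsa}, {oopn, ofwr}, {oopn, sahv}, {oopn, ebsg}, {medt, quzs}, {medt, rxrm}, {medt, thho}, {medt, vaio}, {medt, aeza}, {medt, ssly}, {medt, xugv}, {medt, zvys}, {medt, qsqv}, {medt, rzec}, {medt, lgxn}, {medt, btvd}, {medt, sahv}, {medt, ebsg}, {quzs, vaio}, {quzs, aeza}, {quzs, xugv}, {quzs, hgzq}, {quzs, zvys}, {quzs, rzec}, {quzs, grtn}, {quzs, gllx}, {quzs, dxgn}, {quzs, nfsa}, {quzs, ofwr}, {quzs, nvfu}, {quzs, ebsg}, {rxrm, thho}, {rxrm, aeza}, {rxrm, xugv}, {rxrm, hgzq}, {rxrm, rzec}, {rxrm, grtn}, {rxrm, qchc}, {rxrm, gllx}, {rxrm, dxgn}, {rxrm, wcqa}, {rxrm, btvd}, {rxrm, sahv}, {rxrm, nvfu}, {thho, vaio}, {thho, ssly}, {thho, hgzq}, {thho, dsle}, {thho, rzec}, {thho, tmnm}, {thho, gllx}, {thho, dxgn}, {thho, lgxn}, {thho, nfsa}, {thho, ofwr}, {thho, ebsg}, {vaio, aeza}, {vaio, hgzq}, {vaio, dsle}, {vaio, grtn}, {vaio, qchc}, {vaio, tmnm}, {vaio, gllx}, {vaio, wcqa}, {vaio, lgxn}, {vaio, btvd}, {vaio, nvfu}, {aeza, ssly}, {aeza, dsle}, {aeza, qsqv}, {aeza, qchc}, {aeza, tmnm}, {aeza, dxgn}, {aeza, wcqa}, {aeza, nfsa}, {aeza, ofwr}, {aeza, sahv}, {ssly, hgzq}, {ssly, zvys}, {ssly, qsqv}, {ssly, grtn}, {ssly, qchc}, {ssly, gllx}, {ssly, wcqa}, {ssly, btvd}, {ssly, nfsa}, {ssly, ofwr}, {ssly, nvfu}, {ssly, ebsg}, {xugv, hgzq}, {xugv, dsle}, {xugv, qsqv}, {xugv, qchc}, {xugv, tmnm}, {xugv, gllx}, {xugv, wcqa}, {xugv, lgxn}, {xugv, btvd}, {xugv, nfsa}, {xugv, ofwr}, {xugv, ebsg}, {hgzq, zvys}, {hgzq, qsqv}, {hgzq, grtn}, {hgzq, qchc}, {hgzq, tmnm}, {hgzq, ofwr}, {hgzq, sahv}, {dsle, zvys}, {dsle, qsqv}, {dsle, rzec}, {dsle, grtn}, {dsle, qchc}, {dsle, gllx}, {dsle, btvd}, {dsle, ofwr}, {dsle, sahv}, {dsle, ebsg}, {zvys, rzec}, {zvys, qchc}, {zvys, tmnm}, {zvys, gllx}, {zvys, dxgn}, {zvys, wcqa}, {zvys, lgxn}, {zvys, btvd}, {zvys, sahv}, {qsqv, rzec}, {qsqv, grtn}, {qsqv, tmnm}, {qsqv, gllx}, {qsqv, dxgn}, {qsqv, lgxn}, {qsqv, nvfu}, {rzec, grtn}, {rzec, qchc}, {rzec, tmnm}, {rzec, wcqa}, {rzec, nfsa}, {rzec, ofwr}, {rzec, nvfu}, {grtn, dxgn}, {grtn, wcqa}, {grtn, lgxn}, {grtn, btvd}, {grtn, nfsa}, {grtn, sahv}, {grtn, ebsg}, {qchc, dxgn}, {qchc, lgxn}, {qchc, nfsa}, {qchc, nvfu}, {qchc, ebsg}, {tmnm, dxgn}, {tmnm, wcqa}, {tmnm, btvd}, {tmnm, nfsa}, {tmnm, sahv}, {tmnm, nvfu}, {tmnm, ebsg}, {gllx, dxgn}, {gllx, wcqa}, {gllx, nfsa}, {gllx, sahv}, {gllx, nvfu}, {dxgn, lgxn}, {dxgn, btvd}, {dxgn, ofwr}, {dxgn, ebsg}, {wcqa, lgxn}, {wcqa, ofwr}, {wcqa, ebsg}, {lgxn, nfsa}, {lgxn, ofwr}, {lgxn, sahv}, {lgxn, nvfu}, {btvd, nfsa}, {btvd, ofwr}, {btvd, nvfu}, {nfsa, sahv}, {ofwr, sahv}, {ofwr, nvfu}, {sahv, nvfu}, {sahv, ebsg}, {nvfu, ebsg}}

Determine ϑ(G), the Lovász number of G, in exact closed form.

7

Vertex dsle has 15 neighbors: utcj, thho, vaio, aeza, xugv, zvys, qsqv, rzec, grtn, qchc, gllx, btvd, ofwr, sahv, ebsg.
N(btvd) = {utcj, oopn, medt, rxrm, vaio, ssly, xugv, dsle, zvys, grtn, tmnm, dxgn, nfsa, ofwr, nvfu}, |N(btvd)| = 15.
N(gllx) = {oopn, quzs, rxrm, thho, vaio, ssly, xugv, dsle, zvys, qsqv, dxgn, wcqa, nfsa, sahv, nvfu}, |N(gllx)| = 15.
deg(dxgn) = 15; N(dxgn) = {oopn, quzs, rxrm, thho, aeza, zvys, qsqv, grtn, qchc, tmnm, gllx, lgxn, btvd, ofwr, ebsg}.
deg(v) = 15 for all v (|V|=28); this is K(8,2), the Kneser graph.
Distinct eigenvalues (to 3 d.p.): [15.0, 1.0, -5.0].
Lovász (edge-transitive): ϑ = −28·(-5)/((15)−(-5)) = 7.
= 7.00000000… (decimal).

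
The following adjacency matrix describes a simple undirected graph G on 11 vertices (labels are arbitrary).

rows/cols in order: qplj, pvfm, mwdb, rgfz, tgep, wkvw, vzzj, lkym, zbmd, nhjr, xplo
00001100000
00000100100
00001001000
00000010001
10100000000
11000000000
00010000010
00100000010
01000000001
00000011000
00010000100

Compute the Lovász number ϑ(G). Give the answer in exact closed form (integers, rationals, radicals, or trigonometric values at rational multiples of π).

11*cos(pi/11)/(cos(pi/11) + 1)

N(pvfm) = {wkvw, zbmd}, |N(pvfm)| = 2.
Vertex xplo has 2 neighbors: rgfz, zbmd.
Vertex tgep has 2 neighbors: qplj, mwdb.
N(mwdb) = {tgep, lkym}, |N(mwdb)| = 2.
Every vertex has degree 2 (N=11); a single 11-cycle (edge-transitive).
spec(A) ≈ [2.0, 1.6825, 0.8308, -0.2846, -1.3097, -1.919] (distinct, 4 d.p.).
ϑ = −N·λ_min/(λ_max−λ_min) = −11·(-2*cos(pi/11))/(2−(-2*cos(pi/11))) = 11*cos(pi/11)/(cos(pi/11) + 1).
Numerically 5.38630.
5 ≤ 11*cos(pi/11)/(cos(pi/11) + 1) ≤ 6: both strict.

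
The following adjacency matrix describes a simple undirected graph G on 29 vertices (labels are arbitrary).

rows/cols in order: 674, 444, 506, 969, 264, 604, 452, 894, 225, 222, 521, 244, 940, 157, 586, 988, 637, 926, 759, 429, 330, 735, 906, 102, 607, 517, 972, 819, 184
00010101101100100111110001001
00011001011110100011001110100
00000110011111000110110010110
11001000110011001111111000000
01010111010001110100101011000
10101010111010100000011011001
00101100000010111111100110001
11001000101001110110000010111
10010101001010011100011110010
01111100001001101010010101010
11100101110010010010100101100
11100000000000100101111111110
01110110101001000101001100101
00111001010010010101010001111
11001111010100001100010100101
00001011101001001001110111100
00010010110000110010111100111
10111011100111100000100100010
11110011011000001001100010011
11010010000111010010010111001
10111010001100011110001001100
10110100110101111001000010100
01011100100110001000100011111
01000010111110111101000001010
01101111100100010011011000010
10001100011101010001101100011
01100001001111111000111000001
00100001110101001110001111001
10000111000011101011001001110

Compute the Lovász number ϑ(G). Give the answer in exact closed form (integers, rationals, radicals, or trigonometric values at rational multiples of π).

N(586) = {674, 444, 264, 604, 452, 894, 222, 244, 637, 926, 735, 102, 972, 184}, |N(586)| = 14.
Vertex 517 has 14 neighbors: 674, 264, 604, 222, 521, 244, 157, 988, 429, 330, 906, 102, 819, 184.
N(506) = {604, 452, 222, 521, 244, 940, 157, 926, 759, 330, 735, 607, 972, 819}, |N(506)| = 14.
deg(222) = 14; N(222) = {444, 506, 969, 264, 604, 521, 157, 586, 637, 759, 735, 102, 517, 819}.
deg(v) = 14 for all v (|V|=29); strongly regular (29,14,6,7).
Distinct eigenvalues (to 3 d.p.): [14.0, 2.193, -3.193].
λ_max=14, λ_min=-sqrt(29)/2 - 1/2; ϑ = −29·λ_min/(λ_max−λ_min) = sqrt(29).
ϑ(G) ≈ 5.3851648.

sqrt(29)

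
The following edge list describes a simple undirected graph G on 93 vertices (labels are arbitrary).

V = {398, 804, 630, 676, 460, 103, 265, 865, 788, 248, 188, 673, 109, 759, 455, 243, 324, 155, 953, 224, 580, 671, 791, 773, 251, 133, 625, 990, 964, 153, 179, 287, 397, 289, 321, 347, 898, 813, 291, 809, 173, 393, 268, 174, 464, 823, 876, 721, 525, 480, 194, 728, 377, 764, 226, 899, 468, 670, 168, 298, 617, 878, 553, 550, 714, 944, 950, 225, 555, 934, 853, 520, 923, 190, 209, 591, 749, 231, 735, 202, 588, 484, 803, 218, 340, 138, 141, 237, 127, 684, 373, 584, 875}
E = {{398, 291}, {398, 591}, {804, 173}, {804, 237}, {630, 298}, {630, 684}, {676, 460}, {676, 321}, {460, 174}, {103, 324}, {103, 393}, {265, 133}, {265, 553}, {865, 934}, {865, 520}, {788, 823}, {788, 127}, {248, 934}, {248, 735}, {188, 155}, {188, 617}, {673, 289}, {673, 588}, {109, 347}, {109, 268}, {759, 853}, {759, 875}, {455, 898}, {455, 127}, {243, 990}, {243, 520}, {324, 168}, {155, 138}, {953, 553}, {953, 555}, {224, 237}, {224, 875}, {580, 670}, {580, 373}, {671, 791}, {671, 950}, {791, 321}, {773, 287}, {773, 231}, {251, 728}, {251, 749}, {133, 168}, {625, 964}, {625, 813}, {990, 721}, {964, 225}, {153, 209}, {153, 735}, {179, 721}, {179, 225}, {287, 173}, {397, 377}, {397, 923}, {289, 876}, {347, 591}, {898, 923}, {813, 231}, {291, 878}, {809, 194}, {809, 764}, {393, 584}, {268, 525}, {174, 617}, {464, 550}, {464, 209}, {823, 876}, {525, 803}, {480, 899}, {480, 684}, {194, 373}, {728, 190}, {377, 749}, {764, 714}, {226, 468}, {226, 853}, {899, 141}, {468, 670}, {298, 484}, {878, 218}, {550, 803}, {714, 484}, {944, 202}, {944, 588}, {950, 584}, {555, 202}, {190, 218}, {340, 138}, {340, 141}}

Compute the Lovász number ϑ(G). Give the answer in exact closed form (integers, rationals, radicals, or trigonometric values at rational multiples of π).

93*cos(pi/93)/(cos(pi/93) + 1)

N(251) = {728, 749}, |N(251)| = 2.
Vertex 153 has 2 neighbors: 209, 735.
deg(289) = 2; N(289) = {673, 876}.
deg(209) = 2; N(209) = {153, 464}.
Regular of degree 2 on 93 vertices: the odd cycle C_{93}.
The 47 distinct eigenvalues: [2.0, 1.995437, 1.98177, 1.95906, 1.927411, 1.886968, 1.837916, 1.780477, 1.714914, 1.641527, 1.56065, 1.472651, 1.377934, 1.276929, 1.170098, 1.057928, 0.940931, 0.819641, 0.694611, 0.566411, 0.435627, 0.302856, 0.168702, 0.033779, -0.101298, -0.235913, -0.369452, -0.501305, -0.630871, -0.757558, -0.880788, -1.0, -1.114649, -1.224212, -1.328189, -1.426106, -1.517516, -1.602002, -1.679179, -1.748693, -1.810229, -1.863505, -1.908279, -1.944345, -1.97154, -1.989739, -1.998859].
With N=93: ϑ(G) = 93·(-(-1)*2*cos(pi/93))/(2−(-2*cos(pi/93))) = 93*cos(pi/93)/(cos(pi/93) + 1).
ϑ(G) ≈ 46.486732.
α=46, χ(Ḡ)=47; ϑ=93*cos(pi/93)/(cos(pi/93) + 1) lies between (both strict).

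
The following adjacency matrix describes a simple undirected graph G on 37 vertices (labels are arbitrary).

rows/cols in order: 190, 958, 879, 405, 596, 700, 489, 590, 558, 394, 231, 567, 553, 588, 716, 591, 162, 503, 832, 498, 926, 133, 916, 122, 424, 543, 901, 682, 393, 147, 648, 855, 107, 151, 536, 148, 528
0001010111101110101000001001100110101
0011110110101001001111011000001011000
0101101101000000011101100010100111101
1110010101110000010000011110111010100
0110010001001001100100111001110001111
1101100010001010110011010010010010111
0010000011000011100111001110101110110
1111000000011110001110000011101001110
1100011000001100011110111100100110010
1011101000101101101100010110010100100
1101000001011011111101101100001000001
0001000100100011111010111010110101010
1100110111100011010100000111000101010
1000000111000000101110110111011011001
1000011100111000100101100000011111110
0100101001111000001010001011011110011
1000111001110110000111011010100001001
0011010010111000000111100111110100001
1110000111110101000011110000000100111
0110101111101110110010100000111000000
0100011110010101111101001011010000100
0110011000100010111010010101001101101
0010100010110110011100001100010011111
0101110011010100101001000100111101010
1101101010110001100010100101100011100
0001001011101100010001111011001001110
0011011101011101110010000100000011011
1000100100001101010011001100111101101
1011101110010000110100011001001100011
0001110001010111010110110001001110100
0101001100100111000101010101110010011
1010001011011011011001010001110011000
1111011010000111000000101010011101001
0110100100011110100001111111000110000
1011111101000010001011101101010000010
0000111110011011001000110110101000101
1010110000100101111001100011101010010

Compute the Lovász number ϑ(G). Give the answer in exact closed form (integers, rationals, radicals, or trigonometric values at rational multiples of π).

Vertex 133 has 18 neighbors: 958, 879, 700, 489, 231, 716, 162, 503, 832, 926, 122, 543, 682, 648, 855, 151, 536, 528.
N(879) = {958, 405, 596, 489, 590, 394, 503, 832, 498, 133, 916, 901, 393, 855, 107, 151, 536, 528}, |N(879)| = 18.
deg(190) = 18; N(190) = {405, 700, 590, 558, 394, 231, 553, 588, 716, 162, 832, 424, 682, 393, 855, 107, 536, 528}.
deg(536) = 18; N(536) = {190, 879, 405, 596, 700, 489, 590, 394, 716, 832, 926, 133, 916, 424, 543, 682, 147, 148}.
Every vertex has degree 18 (N=37); Paley(37): SR with (k,λ,μ)=(18,8,9).
A has 3 distinct eigenvalues ≈ [18.0, 2.541381, -3.541381].
With N=37: ϑ(G) = 37·(-(-sqrt(37)/2 - 1/2))/(18−(-sqrt(37)/2 - 1/2)) = sqrt(37).
Numerically 6.0828.

sqrt(37)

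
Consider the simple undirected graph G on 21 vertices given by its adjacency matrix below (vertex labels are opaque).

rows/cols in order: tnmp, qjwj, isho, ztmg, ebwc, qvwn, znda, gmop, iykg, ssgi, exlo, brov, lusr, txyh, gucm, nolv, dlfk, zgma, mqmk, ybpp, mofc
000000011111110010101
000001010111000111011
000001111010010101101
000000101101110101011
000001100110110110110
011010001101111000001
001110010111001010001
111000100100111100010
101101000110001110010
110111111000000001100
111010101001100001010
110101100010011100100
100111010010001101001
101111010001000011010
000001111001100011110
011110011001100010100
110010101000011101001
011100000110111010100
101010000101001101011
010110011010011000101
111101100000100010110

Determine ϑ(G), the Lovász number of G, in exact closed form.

N(isho) = {qvwn, znda, gmop, iykg, exlo, txyh, nolv, zgma, mqmk, mofc}, |N(isho)| = 10.
Vertex znda has 10 neighbors: isho, ztmg, ebwc, gmop, ssgi, exlo, brov, gucm, dlfk, mofc.
N(mofc) = {tnmp, qjwj, isho, ztmg, qvwn, znda, lusr, dlfk, mqmk, ybpp}, |N(mofc)| = 10.
deg(ebwc) = 10; N(ebwc) = {qvwn, znda, ssgi, exlo, lusr, txyh, nolv, dlfk, mqmk, ybpp}.
21-vertex 10-regular graph: Kneser K(7,2) on C(7,2)=21 vertices.
A has 3 distinct eigenvalues ≈ [10.0, 1.0, -4.0].
ϑ = −N·λ_min/(λ_max−λ_min) = −21·(-4)/(10−(-4)) = 6.
ϑ(G) ≈ 6.00000000.

6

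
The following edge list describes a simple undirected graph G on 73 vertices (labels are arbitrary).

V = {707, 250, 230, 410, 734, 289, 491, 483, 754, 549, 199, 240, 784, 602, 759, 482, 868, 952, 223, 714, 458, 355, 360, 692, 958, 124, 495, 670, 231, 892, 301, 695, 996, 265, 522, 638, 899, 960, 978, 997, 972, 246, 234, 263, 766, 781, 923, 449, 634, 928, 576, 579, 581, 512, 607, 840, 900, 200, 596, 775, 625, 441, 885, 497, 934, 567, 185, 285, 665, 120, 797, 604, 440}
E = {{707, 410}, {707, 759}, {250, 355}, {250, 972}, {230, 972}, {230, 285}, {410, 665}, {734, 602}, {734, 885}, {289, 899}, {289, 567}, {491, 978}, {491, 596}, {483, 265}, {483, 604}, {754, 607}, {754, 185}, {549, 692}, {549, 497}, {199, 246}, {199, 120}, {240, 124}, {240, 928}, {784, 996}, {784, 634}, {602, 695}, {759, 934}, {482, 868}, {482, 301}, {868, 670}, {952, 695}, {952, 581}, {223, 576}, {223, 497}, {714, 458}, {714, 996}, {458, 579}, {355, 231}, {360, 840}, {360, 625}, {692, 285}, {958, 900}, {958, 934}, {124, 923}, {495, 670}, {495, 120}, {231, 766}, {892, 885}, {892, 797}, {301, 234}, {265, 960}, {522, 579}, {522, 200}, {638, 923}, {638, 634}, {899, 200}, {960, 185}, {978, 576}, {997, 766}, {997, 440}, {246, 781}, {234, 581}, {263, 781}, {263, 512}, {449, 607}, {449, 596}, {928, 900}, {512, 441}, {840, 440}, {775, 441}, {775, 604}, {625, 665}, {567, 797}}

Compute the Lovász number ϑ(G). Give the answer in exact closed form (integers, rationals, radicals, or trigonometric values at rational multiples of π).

deg(754) = 2; N(754) = {607, 185}.
deg(263) = 2; N(263) = {781, 512}.
Vertex 692 has 2 neighbors: 549, 285.
Vertex 482 has 2 neighbors: 868, 301.
G on 73 vertices is 2-regular; a single 73-cycle (edge-transitive).
The 37 distinct eigenvalues: [2.0, 1.9926, 1.97044, 1.9337, 1.88263, 1.81764, 1.73918, 1.64785, 1.54431, 1.42935, 1.3038, 1.1686, 1.02474, 0.8733, 0.7154, 0.55219, 0.3849, 0.21476, 0.04303, -0.12902, -0.30011, -0.46898, -0.63438, -0.79509, -0.9499, -1.09769, -1.23734, -1.36784, -1.48821, -1.59756, -1.69508, -1.78006, -1.85185, -1.90993, -1.95388, -1.98335, -1.99815].
λ_max=2, λ_min=-2*cos(pi/73); ϑ = −73·λ_min/(λ_max−λ_min) = 73*cos(pi/73)/(cos(pi/73) + 1).
ϑ(G) ≈ 36.4831.
36 ≤ 73*cos(pi/73)/(cos(pi/73) + 1) ≤ 37: both strict.

73*cos(pi/73)/(cos(pi/73) + 1)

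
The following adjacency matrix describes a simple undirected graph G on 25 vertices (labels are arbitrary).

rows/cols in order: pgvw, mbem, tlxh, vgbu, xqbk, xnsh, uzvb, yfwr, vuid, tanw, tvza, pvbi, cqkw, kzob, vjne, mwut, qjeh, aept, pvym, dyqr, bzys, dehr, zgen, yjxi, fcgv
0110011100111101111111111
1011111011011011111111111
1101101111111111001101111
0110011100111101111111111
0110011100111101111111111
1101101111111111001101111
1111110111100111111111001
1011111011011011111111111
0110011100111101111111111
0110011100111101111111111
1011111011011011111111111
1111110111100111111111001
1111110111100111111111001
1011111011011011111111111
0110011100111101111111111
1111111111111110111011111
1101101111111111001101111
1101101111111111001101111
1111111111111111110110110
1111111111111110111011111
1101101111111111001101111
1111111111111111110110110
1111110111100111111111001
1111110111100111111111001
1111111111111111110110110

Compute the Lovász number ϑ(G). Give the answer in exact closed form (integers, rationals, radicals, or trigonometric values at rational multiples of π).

6

N(dehr) = {pgvw, mbem, tlxh, vgbu, xqbk, xnsh, uzvb, yfwr, vuid, tanw, tvza, pvbi, cqkw, kzob, vjne, mwut, qjeh, aept, dyqr, bzys, zgen, yjxi}, |N(dehr)| = 22.
N(mbem) = {pgvw, tlxh, vgbu, xqbk, xnsh, uzvb, vuid, tanw, pvbi, cqkw, vjne, mwut, qjeh, aept, pvym, dyqr, bzys, dehr, zgen, yjxi, fcgv}, |N(mbem)| = 21.
Vertex tanw has 19 neighbors: mbem, tlxh, xnsh, uzvb, yfwr, tvza, pvbi, cqkw, kzob, mwut, qjeh, aept, pvym, dyqr, bzys, dehr, zgen, yjxi, fcgv.
N(uzvb) = {pgvw, mbem, tlxh, vgbu, xqbk, xnsh, yfwr, vuid, tanw, tvza, kzob, vjne, mwut, qjeh, aept, pvym, dyqr, bzys, dehr, fcgv}, |N(uzvb)| = 20.
G = K_{6,5,5,4,3,2}: α = 6 = χ(Ḡ), so ϑ = 6.
= 6.0000… (decimal).
6 ≤ 6 ≤ 6: collapsed.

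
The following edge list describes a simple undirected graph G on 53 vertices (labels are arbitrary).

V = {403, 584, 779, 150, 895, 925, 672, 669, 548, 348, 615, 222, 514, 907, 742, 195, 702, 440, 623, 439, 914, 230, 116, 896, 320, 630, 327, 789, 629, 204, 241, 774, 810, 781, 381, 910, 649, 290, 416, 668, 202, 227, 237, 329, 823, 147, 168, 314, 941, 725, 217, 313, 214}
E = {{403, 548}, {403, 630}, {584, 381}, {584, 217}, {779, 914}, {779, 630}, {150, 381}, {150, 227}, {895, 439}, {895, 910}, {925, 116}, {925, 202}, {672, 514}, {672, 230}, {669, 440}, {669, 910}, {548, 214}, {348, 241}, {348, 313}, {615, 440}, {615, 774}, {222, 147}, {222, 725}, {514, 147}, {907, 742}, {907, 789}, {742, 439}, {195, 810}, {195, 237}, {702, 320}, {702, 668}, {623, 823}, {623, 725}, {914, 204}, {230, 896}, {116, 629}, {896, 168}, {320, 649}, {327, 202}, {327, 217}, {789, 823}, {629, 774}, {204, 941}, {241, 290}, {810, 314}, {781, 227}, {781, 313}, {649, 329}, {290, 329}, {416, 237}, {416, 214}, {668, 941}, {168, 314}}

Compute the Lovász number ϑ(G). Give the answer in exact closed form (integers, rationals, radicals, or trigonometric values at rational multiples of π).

53*cos(pi/53)/(cos(pi/53) + 1)

deg(227) = 2; N(227) = {150, 781}.
N(204) = {914, 941}, |N(204)| = 2.
Vertex 222 has 2 neighbors: 147, 725.
N(329) = {649, 290}, |N(329)| = 2.
Every vertex has degree 2 (N=53); a single 53-cycle (edge-transitive).
spec(A) ≈ [2.0, 1.985962, 1.944046, 1.874839, 1.779314, 1.658811, 1.515022, 1.349966, 1.165959, 0.965584, 0.751655, 0.527174, 0.295293, 0.059267, -0.177592, -0.411957, -0.64054, -0.86013, -1.067647, -1.260176, -1.435015, -1.589709, -1.722087, -1.830291, -1.912802, -1.968461, -1.996487] (distinct, 6 d.p.).
Lovász: ϑ = −53(-2*cos(pi/53))/(2+-(-1)*2*cos(pi/53)) = 53*cos(pi/53)/(cos(pi/53) + 1).
ϑ(G) ≈ 26.47671.
α=26, χ(Ḡ)=27; ϑ=53*cos(pi/53)/(cos(pi/53) + 1) lies between (both strict).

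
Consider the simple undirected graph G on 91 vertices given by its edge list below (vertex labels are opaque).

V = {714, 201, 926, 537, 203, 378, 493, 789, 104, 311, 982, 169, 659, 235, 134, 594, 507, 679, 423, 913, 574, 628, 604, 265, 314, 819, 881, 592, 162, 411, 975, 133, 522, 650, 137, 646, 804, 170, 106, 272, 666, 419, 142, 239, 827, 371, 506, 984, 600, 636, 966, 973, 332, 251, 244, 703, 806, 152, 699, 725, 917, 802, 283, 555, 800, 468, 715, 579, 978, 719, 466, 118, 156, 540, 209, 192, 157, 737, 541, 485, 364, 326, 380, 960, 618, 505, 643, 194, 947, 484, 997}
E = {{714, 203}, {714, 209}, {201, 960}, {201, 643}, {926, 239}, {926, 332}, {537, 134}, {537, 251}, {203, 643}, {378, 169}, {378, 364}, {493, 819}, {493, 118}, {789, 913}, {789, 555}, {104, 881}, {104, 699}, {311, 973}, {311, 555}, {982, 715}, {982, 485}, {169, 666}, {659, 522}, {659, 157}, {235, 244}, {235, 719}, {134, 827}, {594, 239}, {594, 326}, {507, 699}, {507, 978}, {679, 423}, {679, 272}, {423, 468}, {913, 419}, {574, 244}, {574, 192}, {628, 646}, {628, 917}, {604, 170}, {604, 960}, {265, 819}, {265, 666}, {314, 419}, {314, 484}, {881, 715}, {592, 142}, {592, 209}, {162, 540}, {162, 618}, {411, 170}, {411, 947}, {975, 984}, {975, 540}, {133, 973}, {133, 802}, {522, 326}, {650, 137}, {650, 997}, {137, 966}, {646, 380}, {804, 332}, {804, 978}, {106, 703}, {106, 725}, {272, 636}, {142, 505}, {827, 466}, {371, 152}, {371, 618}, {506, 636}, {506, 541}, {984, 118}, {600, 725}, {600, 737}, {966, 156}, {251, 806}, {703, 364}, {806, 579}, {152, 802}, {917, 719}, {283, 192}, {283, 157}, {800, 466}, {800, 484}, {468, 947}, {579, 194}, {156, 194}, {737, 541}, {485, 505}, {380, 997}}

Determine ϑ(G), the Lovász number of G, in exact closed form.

N(540) = {162, 975}, |N(540)| = 2.
deg(913) = 2; N(913) = {789, 419}.
Vertex 104 has 2 neighbors: 881, 699.
Vertex 592 has 2 neighbors: 142, 209.
Regular of degree 2 on 91 vertices: a single 91-cycle (edge-transitive).
The 46 distinct eigenvalues: [2.0, 1.995, 1.981, 1.957, 1.924, 1.882, 1.831, 1.771, 1.703, 1.626, 1.542, 1.45, 1.352, 1.247, 1.136, 1.02, 0.899, 0.773, 0.644, 0.512, 0.377, 0.241, 0.104, -0.035, -0.172, -0.309, -0.445, -0.579, -0.709, -0.837, -0.96, -1.079, -1.192, -1.3, -1.402, -1.497, -1.585, -1.665, -1.738, -1.802, -1.858, -1.904, -1.942, -1.97, -1.989, -1.999].
ϑ = −N·λ_min/(λ_max−λ_min) = −91·(-2*cos(pi/91))/(2−(-2*cos(pi/91))) = 91*cos(pi/91)/(cos(pi/91) + 1).
≈ 45.486440158 (to 9 d.p.).
45 ≤ 91*cos(pi/91)/(cos(pi/91) + 1) ≤ 46: both strict.

91*cos(pi/91)/(cos(pi/91) + 1)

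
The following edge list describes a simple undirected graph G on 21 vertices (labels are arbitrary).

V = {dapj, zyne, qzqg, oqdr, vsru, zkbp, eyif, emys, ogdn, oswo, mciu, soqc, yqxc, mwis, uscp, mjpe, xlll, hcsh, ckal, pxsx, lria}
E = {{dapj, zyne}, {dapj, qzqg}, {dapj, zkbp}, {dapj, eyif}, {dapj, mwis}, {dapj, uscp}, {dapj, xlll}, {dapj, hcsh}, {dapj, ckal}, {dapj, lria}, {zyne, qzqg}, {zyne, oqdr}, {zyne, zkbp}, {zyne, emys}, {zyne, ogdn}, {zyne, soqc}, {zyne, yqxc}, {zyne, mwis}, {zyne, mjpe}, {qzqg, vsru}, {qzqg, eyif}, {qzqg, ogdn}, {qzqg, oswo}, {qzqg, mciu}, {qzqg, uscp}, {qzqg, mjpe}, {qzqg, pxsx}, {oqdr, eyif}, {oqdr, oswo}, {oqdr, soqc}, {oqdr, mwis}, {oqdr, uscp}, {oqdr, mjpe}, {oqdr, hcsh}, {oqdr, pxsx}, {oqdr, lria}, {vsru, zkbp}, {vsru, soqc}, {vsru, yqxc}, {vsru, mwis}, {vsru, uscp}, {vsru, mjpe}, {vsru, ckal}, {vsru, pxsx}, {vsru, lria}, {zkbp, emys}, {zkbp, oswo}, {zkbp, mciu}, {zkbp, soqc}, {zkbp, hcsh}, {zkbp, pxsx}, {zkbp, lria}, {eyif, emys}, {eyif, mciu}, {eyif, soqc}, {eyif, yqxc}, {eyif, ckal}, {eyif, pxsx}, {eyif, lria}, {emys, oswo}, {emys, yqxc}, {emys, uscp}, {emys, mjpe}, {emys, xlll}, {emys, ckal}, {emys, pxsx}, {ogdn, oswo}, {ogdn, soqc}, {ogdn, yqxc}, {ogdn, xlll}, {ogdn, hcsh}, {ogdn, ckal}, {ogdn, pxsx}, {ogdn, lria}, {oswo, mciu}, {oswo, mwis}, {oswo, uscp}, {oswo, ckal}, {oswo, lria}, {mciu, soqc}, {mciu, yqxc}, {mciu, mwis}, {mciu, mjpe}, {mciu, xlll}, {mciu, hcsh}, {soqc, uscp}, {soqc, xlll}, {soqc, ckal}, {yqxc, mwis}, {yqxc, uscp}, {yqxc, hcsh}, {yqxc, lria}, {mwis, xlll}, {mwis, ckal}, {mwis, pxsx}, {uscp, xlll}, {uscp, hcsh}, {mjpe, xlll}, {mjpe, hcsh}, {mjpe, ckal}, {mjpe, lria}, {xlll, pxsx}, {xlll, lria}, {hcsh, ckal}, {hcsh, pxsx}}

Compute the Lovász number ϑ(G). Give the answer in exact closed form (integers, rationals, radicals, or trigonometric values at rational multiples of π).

N(zkbp) = {dapj, zyne, vsru, emys, oswo, mciu, soqc, hcsh, pxsx, lria}, |N(zkbp)| = 10.
deg(mwis) = 10; N(mwis) = {dapj, zyne, oqdr, vsru, oswo, mciu, yqxc, xlll, ckal, pxsx}.
N(soqc) = {zyne, oqdr, vsru, zkbp, eyif, ogdn, mciu, uscp, xlll, ckal}, |N(soqc)| = 10.
Vertex mciu has 10 neighbors: qzqg, zkbp, eyif, oswo, soqc, yqxc, mwis, mjpe, xlll, hcsh.
10-regular, N=21; this is K(7,2), the Kneser graph.
Distinct eigenvalues (to 4 d.p.): [10.0, 1.0, -4.0].
Lovász (edge-transitive): ϑ = −21·(-4)/((10)−(-4)) = 6.
= 6.0000000… (decimal).

6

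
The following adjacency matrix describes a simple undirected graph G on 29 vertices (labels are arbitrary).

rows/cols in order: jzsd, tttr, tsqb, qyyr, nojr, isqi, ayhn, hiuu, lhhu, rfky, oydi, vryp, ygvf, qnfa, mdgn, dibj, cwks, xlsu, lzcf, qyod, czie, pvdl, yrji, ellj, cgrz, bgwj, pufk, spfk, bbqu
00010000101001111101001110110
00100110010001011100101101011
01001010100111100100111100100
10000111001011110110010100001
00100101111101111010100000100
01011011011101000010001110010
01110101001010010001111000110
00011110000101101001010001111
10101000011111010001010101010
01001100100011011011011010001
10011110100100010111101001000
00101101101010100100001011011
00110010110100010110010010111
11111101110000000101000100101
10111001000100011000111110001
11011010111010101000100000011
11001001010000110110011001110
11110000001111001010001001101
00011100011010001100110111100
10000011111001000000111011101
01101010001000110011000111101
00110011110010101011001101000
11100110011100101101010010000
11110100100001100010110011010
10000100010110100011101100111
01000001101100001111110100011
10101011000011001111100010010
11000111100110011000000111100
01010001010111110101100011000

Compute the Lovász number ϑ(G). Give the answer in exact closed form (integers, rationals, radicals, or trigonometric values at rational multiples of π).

deg(pvdl) = 14; N(pvdl) = {tsqb, qyyr, ayhn, hiuu, lhhu, rfky, ygvf, mdgn, cwks, lzcf, qyod, yrji, ellj, bgwj}.
N(czie) = {tttr, tsqb, nojr, ayhn, oydi, mdgn, dibj, lzcf, qyod, ellj, cgrz, bgwj, pufk, bbqu}, |N(czie)| = 14.
Vertex qnfa has 14 neighbors: jzsd, tttr, tsqb, qyyr, nojr, isqi, hiuu, lhhu, rfky, xlsu, qyod, ellj, pufk, bbqu.
N(vryp) = {tsqb, nojr, isqi, hiuu, lhhu, oydi, ygvf, mdgn, xlsu, yrji, cgrz, bgwj, spfk, bbqu}, |N(vryp)| = 14.
14-regular, N=29; strongly regular (29,14,6,7).
spec(A) ≈ [14.0, 2.19258, -3.19258] (distinct, 5 d.p.).
Lovász: ϑ = −29(-sqrt(29)/2 - 1/2)/(14+-(-sqrt(29)/2 - 1/2)) = sqrt(29).
≈ 5.385165 (to 6 d.p.).

sqrt(29)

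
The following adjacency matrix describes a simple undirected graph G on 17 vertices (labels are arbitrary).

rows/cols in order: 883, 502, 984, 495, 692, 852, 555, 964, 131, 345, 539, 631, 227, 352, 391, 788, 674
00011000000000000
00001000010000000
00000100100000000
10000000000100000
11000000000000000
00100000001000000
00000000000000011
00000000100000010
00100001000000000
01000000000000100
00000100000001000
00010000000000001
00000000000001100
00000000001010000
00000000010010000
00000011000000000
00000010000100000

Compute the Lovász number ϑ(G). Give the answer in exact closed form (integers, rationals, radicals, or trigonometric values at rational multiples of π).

deg(391) = 2; N(391) = {345, 227}.
Vertex 555 has 2 neighbors: 788, 674.
N(984) = {852, 131}, |N(984)| = 2.
deg(692) = 2; N(692) = {883, 502}.
deg(v) = 2 for all v (|V|=17); this is C_{17}, the 17-cycle.
spec(A) ≈ [2.0, 1.86494, 1.47802, 0.89148, 0.18454, -0.54733, -1.20527, -1.70043, -1.96595] (distinct, 5 d.p.).
Lovász: ϑ = −17(-2*cos(pi/17))/(2+-(-1)*2*cos(pi/17)) = 17*cos(pi/17)/(cos(pi/17) + 1).
= 8.427014314… (decimal).
α=8, χ(Ḡ)=9; ϑ=17*cos(pi/17)/(cos(pi/17) + 1) lies between (both strict).

17*cos(pi/17)/(cos(pi/17) + 1)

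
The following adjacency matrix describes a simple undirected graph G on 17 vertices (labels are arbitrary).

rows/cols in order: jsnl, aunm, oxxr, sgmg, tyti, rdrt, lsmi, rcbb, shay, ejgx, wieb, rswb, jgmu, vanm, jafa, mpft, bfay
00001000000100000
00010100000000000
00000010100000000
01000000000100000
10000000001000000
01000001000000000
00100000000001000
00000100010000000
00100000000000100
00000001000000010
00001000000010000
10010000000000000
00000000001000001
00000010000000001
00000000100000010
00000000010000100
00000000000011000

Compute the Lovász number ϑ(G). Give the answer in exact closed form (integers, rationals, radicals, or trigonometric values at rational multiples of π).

deg(oxxr) = 2; N(oxxr) = {lsmi, shay}.
N(aunm) = {sgmg, rdrt}, |N(aunm)| = 2.
Vertex jsnl has 2 neighbors: tyti, rswb.
deg(vanm) = 2; N(vanm) = {lsmi, bfay}.
G on 17 vertices is 2-regular; a single 17-cycle (edge-transitive).
A has 9 distinct eigenvalues ≈ [2.0, 1.8649, 1.478, 0.8915, 0.1845, -0.5473, -1.2053, -1.7004, -1.9659].
ϑ = −N·λ_min/(λ_max−λ_min) = −17·(-2*cos(pi/17))/(2−(-2*cos(pi/17))) = 17*cos(pi/17)/(cos(pi/17) + 1).
ϑ(G) ≈ 8.4270143.
8 ≤ 17*cos(pi/17)/(cos(pi/17) + 1) ≤ 9: both strict.

17*cos(pi/17)/(cos(pi/17) + 1)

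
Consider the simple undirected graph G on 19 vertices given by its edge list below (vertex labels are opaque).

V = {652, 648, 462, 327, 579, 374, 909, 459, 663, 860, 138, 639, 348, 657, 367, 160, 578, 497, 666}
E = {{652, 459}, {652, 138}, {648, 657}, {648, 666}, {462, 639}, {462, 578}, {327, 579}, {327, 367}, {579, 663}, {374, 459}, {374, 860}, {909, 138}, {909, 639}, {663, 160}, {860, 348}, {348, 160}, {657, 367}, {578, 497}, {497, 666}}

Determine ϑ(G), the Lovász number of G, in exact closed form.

Vertex 462 has 2 neighbors: 639, 578.
deg(497) = 2; N(497) = {578, 666}.
deg(348) = 2; N(348) = {860, 160}.
Vertex 652 has 2 neighbors: 459, 138.
2-regular, N=19; connected 2-regular on 19 ⇒ C_{19}.
A has 10 distinct eigenvalues ≈ [2.0, 1.892, 1.578, 1.094, 0.491, -0.165, -0.803, -1.355, -1.759, -1.973].
λ_max=2, λ_min=-2*cos(pi/19); ϑ = −19·λ_min/(λ_max−λ_min) = 19*cos(pi/19)/(cos(pi/19) + 1).
= 9.4348… (decimal).
α=9, χ(Ḡ)=10; ϑ=19*cos(pi/19)/(cos(pi/19) + 1) lies between (both strict).

19*cos(pi/19)/(cos(pi/19) + 1)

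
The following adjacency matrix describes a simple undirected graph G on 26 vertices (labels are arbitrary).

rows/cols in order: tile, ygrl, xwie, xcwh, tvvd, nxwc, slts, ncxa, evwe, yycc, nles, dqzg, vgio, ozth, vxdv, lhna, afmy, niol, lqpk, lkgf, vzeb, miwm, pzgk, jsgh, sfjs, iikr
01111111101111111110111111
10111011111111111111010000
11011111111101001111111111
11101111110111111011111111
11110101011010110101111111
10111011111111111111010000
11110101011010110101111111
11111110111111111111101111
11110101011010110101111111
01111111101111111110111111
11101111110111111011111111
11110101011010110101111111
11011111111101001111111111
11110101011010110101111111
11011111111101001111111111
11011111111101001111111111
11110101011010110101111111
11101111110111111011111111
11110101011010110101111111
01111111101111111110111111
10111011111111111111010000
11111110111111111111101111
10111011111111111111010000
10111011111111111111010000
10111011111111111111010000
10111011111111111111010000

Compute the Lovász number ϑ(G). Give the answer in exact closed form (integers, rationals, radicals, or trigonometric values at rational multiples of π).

7

Vertex pzgk has 19 neighbors: tile, xwie, xcwh, tvvd, slts, ncxa, evwe, yycc, nles, dqzg, vgio, ozth, vxdv, lhna, afmy, niol, lqpk, lkgf, miwm.
N(xwie) = {tile, ygrl, xcwh, tvvd, nxwc, slts, ncxa, evwe, yycc, nles, dqzg, ozth, afmy, niol, lqpk, lkgf, vzeb, miwm, pzgk, jsgh, sfjs, iikr}, |N(xwie)| = 22.
Vertex ygrl has 19 neighbors: tile, xwie, xcwh, tvvd, slts, ncxa, evwe, yycc, nles, dqzg, vgio, ozth, vxdv, lhna, afmy, niol, lqpk, lkgf, miwm.
deg(lqpk) = 19; N(lqpk) = {tile, ygrl, xwie, xcwh, nxwc, ncxa, yycc, nles, vgio, vxdv, lhna, niol, lkgf, vzeb, miwm, pzgk, jsgh, sfjs, iikr}.
Complete 6-partite, parts [7, 7, 4, 3, 3, 2]: perfect, ϑ = α = 7.
ϑ(G) ≈ 7.00000.
Lovász sandwich 7 ≤ 7 ≤ 7: collapsed.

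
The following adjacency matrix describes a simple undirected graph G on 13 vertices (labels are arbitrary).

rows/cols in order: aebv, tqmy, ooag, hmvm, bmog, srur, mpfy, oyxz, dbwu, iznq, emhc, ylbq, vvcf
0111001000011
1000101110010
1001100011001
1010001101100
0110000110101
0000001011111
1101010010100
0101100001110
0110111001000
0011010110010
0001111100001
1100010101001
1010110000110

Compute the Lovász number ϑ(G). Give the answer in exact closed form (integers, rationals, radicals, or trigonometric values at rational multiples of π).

Vertex dbwu has 6 neighbors: tqmy, ooag, bmog, srur, mpfy, iznq.
deg(emhc) = 6; N(emhc) = {hmvm, bmog, srur, mpfy, oyxz, vvcf}.
N(ylbq) = {aebv, tqmy, srur, oyxz, iznq, vvcf}, |N(ylbq)| = 6.
Vertex mpfy has 6 neighbors: aebv, tqmy, hmvm, srur, dbwu, emhc.
deg(v) = 6 for all v (|V|=13); Paley(13): SR with (k,λ,μ)=(6,2,3).
spec(A) ≈ [6.0, 1.30278, -2.30278] (distinct, 5 d.p.).
With N=13: ϑ(G) = 13·(-(-sqrt(13)/2 - 1/2))/(6−(-sqrt(13)/2 - 1/2)) = sqrt(13).
≈ 3.60555128 (to 8 d.p.).

sqrt(13)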